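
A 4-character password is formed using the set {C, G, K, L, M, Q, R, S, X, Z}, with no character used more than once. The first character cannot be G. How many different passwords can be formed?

4536

The first character has 10−1 = 9 choices (anything except G).
The remaining 3 characters are filled from the other 9 symbols without repetition: 9 × 8 × 7 = 504.
Total: 9 × 504 = 4536.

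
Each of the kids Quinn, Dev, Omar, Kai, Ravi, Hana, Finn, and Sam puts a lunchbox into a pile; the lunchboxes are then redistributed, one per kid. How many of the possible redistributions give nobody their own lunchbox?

14833

This is the derangement count D_8: permutations of 8 items with no fixed point.
By inclusion–exclusion this is Σ_{j=0}^{8} (−1)^j C(8,j)·(8−j)!.
Computing: 40320 − 40320 + 20160 − 6720 + 1680 − 336 + 56 − 8 + 1 = 14833.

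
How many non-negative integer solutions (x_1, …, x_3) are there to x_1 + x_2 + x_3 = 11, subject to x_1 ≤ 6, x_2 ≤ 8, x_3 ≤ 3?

22

By stars and bars, unrestricted non-negative solutions to x_1+…+x_3 = 11 number C(11+2,2) = 78.
Subtract solutions that violate a single cap (substitute x_i' = x_i − (cap_i+1)): x_1 ≥ 7 gives C(6,2) = 15; x_2 ≥ 9 gives C(4,2) = 6; x_3 ≥ 4 gives C(9,2) = 36. Together 57.
Add back pairs where two caps are both exceeded: 0 + 1 + 0 = 1.
By inclusion–exclusion the count is 78 − 57 + 1 = 22.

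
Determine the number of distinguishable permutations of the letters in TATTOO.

60

The 6 letters of TATTOO have repeats: O appearing twice and T appearing 3 times.
So there are 6! / (3!·2!) = 60 distinguishable arrangements.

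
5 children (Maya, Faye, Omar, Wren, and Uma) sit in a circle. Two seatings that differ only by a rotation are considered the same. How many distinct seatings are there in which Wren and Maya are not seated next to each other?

12

Without the restriction there are (4)! = 24 seatings.
Those with Wren next to Maya: fuse the pair into one unit and seat 4 units around a circle — 2·(3)! = 12.
Subtracting, 24 − 12 = 12.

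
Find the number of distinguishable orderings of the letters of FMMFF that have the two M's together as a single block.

4

Treat the 2 copies of M as a single block. The multiset to arrange is then {MM, F, F, F}, 4 items in all.
That gives (4)!/(3!) = 4 arrangements.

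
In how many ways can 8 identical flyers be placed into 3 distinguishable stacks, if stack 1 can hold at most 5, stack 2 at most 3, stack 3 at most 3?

Ignoring the caps, the number of non-negative solutions to x_1+…+x_3 = 8 is C(10,2) = 45.
Subtract solutions that violate a single cap (substitute x_i' = x_i − (cap_i+1)): x_1 ≥ 6 gives C(4,2) = 6; x_2 ≥ 4 gives C(6,2) = 15; x_3 ≥ 4 gives C(6,2) = 15. Together 36.
Add back pairs where two caps are both exceeded: 0 + 0 + 1 = 1.
By inclusion–exclusion the count is 45 − 36 + 1 = 10.

10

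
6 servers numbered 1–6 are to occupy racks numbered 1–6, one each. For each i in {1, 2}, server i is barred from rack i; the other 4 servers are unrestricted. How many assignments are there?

504

Let Aᵢ (for i ∈ {1, 2}) be the placements that put server i in its forbidden rack. Any j of these fix j positions, leaving (6−j)! ways to fill the rest, and there are C(2,j) ways to pick which j.
By inclusion–exclusion, the number of valid placements is Σ_{j=0}^{2} (−1)^j C(2,j)·(6−j)!.
Computing: 720 − 240 + 24 = 504.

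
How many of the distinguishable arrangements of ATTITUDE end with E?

Fix E in the last position and arrange the remaining 7 letters.
Those 7 letters have T appearing 3 times, giving (7)!/(3!) = 840.

840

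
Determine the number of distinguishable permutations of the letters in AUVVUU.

60

Letter multiplicities in AUVVUU: A×1, U×3, V×2.
The number of distinct arrangements is 6!/(3!·2!) = 720/12 = 60.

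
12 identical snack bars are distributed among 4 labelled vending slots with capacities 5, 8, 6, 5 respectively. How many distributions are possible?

212

Without the upper bounds there are C(15,3) = 455 ways to split 12 among 4 vending slots.
Subtract solutions that violate a single cap (substitute x_i' = x_i − (cap_i+1)): x_1 ≥ 6 gives C(9,3) = 84; x_2 ≥ 9 gives C(6,3) = 20; x_3 ≥ 7 gives C(8,3) = 56; x_4 ≥ 6 gives C(9,3) = 84. Together 244.
Add back pairs where two caps are both exceeded: 0 + 0 + 1 + 0 + 0 + 0 = 1.
By inclusion–exclusion the count is 455 − 244 + 1 = 212.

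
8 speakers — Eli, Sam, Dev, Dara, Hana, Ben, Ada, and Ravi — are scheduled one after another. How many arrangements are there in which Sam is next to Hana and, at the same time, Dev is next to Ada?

2880

Treat {Sam,Hana} as one block (2 orders) and {Dev,Ada} as another (2 orders).
That leaves 6 units to arrange: 2 × 2 × 6! = 4 × 720 = 2880.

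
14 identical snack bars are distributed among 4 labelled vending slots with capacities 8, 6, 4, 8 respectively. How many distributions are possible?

Ignoring the caps, the number of non-negative solutions to x_1+…+x_4 = 14 is C(17,3) = 680.
Subtract solutions that violate a single cap (substitute x_i' = x_i − (cap_i+1)): x_1 ≥ 9 gives C(8,3) = 56; x_2 ≥ 7 gives C(10,3) = 120; x_3 ≥ 5 gives C(12,3) = 220; x_4 ≥ 9 gives C(8,3) = 56. Together 452.
Add back pairs where two caps are both exceeded: 0 + 1 + 0 + 10 + 0 + 1 = 12.
By inclusion–exclusion the count is 680 − 452 + 12 = 240.

240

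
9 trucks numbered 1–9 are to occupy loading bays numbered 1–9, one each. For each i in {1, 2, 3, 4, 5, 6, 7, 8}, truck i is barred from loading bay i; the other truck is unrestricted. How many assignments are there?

148329

Let Aᵢ (for 1 ≤ i ≤ 8) be the placements that put truck i in its forbidden loading bay. Any j of these fix j positions, leaving (9−j)! ways to fill the rest, and there are C(8,j) ways to pick which j.
By inclusion–exclusion, the number of valid placements is Σ_{j=0}^{8} (−1)^j C(8,j)·(9−j)!.
Computing: 362880 − 322560 + 141120 − 40320 + 8400 − 1344 + 168 − 16 + 1 = 148329.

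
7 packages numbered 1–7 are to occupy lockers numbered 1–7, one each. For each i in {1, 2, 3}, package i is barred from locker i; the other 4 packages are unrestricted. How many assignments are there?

3216

Let Aᵢ (for i ∈ {1, 2, 3}) be the placements that put package i in its forbidden locker. Any j of these fix j positions, leaving (7−j)! ways to fill the rest, and there are C(3,j) ways to pick which j.
By inclusion–exclusion, the number of valid placements is Σ_{j=0}^{3} (−1)^j C(3,j)·(7−j)!.
Computing: 5040 − 2160 + 360 − 24 = 3216.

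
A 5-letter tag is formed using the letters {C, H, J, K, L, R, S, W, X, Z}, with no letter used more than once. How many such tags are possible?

This is a permutation of 5 out of 10: P(10,5) = 10!/5!.
10 × 9 × 8 × 7 × 6 = 30240.

30240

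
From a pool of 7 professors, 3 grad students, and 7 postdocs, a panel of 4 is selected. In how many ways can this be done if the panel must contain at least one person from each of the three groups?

With no constraint there are C(17,4) = 2380 possible selections.
Subtract selections that omit an entire group: no professors → C(10,4) = 210; no grad students → C(14,4) = 1001; no postdocs → C(10,4) = 210.
Add back selections omitting two groups (i.e. drawn from a single group): C(7,4) + C(3,4) + C(7,4) = 70.
By inclusion–exclusion: 2380 − 1421 + 70 = 1029.

1029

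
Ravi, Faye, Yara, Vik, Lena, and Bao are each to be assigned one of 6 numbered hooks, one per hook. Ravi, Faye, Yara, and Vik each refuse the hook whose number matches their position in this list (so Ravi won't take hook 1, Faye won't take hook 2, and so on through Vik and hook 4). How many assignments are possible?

362

Let Aᵢ (for 1 ≤ i ≤ 4) be the placements that put person i in their forbidden hook. Any j of these fix j positions, leaving (6−j)! ways to fill the rest, and there are C(4,j) ways to pick which j.
By inclusion–exclusion, the number of valid placements is Σ_{j=0}^{4} (−1)^j C(4,j)·(6−j)!.
Computing: 720 − 480 + 144 − 24 + 2 = 362.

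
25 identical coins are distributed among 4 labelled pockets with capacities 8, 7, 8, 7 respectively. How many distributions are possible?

56

Ignoring the caps, the number of non-negative solutions to x_1+…+x_4 = 25 is C(28,3) = 3276.
Subtract solutions that violate a single cap (substitute x_i' = x_i − (cap_i+1)): x_1 ≥ 9 gives C(19,3) = 969; x_2 ≥ 8 gives C(20,3) = 1140; x_3 ≥ 9 gives C(19,3) = 969; x_4 ≥ 8 gives C(20,3) = 1140. Together 4218.
Add back pairs where two caps are both exceeded: 165 + 120 + 165 + 165 + 220 + 165 = 1000.
Subtract triples: 0 + 1 + 0 + 1 = 2.
By inclusion–exclusion the count is 3276 − 4218 + 1000 − 2 = 56.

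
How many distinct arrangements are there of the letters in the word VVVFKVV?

VVVFKVV has 7 letters with V appearing 5 times.
So there are 7! / (5!) = 42 distinguishable arrangements.

42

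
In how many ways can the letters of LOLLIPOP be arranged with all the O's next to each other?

Treat the 2 copies of O as a single block. The multiset to arrange is then {OO, I, L, L, L, P, P}, 7 items in all.
That gives (7)!/(3!·2!) = 420 arrangements.

420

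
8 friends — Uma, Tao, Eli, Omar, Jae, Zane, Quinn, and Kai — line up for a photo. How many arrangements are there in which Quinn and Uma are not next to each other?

There are 8! = 40320 arrangements in all. If Quinn and Uma are adjacent, merging them into one block gives 2·(7)! = 10080 arrangements.
Complementary counting: 40320 − 10080 = 30240.

30240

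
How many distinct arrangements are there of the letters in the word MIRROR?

120

Letter multiplicities in MIRROR: I×1, M×1, O×1, R×3.
Dividing 6! = 720 by 3! = 6 for the repeated letters gives 120.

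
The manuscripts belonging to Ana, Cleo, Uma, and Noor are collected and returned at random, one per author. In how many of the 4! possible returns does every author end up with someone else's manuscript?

Let Aᵢ be the assignments in which author i gets their own manuscript. We want the size of the complement of A₁∪…∪A_4.
By inclusion–exclusion this is Σ_{j=0}^{4} (−1)^j C(4,j)·(4−j)!.
Computing: 24 − 24 + 12 − 4 + 1 = 9.

9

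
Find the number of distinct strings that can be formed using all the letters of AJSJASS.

AJSJASS has 7 letters with A appearing twice, J appearing twice, and S appearing 3 times.
Dividing 7! = 5040 by 3!·2!·2! = 24 for the repeated letters gives 210.

210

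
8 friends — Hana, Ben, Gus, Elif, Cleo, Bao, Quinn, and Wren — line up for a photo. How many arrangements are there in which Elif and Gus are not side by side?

Of the 8! = 40320 arrangements, those with Elif and Gus adjacent number 2 × 7! = 10080 (treat the pair as a block with 2 internal orders).
Complementary counting: 40320 − 10080 = 30240.

30240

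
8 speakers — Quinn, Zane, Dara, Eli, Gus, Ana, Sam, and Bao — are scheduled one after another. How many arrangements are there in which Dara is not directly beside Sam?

30240

There are 8! = 40320 arrangements in all. If Dara and Sam are adjacent, merging them into one block gives 2·(7)! = 10080 arrangements.
So 40320 − 10080 = 30240 arrangements keep them apart.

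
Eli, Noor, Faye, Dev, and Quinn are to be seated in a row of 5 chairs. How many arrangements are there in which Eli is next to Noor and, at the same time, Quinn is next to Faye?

24

Treat {Eli,Noor} as one block (2 orders) and {Quinn,Faye} as another (2 orders).
That leaves 3 units to arrange: 2 × 2 × 3! = 4 × 6 = 24.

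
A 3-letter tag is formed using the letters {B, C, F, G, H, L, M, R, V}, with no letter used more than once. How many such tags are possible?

504

Choose and order 3 of the 9 symbols: the first letter has 9 options, the next 8, then 7.
That product is 9 × 8 × 7 = 504.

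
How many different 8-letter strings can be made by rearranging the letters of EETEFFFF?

280

Letter multiplicities in EETEFFFF: E×3, F×4, T×1.
Dividing 8! = 40320 by 4!·3! = 144 for the repeated letters gives 280.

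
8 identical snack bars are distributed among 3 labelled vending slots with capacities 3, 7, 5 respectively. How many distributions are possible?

By stars and bars, unrestricted non-negative solutions to x_1+…+x_3 = 8 number C(8+2,2) = 45.
Subtract solutions that violate a single cap (substitute x_i' = x_i − (cap_i+1)): x_1 ≥ 4 gives C(6,2) = 15; x_2 ≥ 8 gives C(2,2) = 1; x_3 ≥ 6 gives C(4,2) = 6. Together 22.
No two caps can be exceeded simultaneously, so the pair terms are all 0.
By inclusion–exclusion the count is 45 − 22 + 0 = 23.

23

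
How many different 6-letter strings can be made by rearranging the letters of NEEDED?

The 6 letters of NEEDED have repeats: D appearing twice and E appearing 3 times.
Dividing 6! = 720 by 3!·2! = 12 for the repeated letters gives 60.

60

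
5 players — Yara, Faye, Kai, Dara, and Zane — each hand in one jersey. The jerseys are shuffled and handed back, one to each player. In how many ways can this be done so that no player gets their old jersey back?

44

Let Aᵢ be the assignments in which player i gets their old jersey. We want the size of the complement of A₁∪…∪A_5.
By inclusion–exclusion this is Σ_{j=0}^{5} (−1)^j C(5,j)·(5−j)!.
Computing: 120 − 120 + 60 − 20 + 5 − 1 = 44.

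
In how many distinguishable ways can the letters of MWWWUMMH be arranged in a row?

MWWWUMMH has 8 letters with M appearing 3 times and W appearing 3 times.
So there are 8! / (3!·3!) = 1120 distinguishable arrangements.

1120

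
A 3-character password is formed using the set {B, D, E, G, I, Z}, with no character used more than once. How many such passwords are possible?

120

Choose and order 3 of the 6 symbols: the first character has 6 options, the next 5, then 4.
6 × 5 × 4 = 120.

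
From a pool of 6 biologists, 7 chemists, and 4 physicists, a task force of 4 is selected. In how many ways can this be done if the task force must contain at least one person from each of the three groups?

1176

Total 4-person selections from all 17: C(17,4) = 2380.
Selections missing a whole group: no biologists → C(11,4) = 330; no chemists → C(10,4) = 210; no physicists → C(13,4) = 715.
Add back selections omitting two groups (i.e. drawn from a single group): C(6,4) + C(7,4) + C(4,4) = 51.
By inclusion–exclusion: 2380 − 1255 + 51 = 1176.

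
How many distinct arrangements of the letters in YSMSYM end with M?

30

With the last slot taken by M, it remains to arrange the other 5 letters (YSSYM).
Those 5 letters have S appearing twice and Y appearing twice, giving (5)!/(2!·2!) = 30.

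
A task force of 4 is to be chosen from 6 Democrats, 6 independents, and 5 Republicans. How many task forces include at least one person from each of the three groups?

With no constraint there are C(17,4) = 2380 possible selections.
Selections missing a whole group: no Democrats → C(11,4) = 330; no independents → C(11,4) = 330; no Republicans → C(12,4) = 495.
Add back selections omitting two groups (i.e. drawn from a single group): C(6,4) + C(6,4) + C(5,4) = 35.
By inclusion–exclusion: 2380 − 1155 + 35 = 1260.

1260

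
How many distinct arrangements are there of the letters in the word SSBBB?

Letter multiplicities in SSBBB: B×3, S×2.
Dividing 5! = 120 by 3!·2! = 12 for the repeated letters gives 10.

10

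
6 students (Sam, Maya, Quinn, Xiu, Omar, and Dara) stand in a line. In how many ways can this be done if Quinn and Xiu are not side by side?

There are 6! = 720 arrangements in all. If Quinn and Xiu are adjacent, merging them into one block gives 2·(5)! = 240 arrangements.
Complementary counting: 720 − 240 = 480.

480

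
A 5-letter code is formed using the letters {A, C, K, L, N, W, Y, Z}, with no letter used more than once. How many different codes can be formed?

6720

With no repetition, fill the 5 letters in order: 8 choices, then 7, down to 4.
That product is 8 × 7 × 6 × 5 × 4 = 6720.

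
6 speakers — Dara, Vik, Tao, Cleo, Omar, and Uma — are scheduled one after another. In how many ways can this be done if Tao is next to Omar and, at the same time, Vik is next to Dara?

Treat {Tao,Omar} as one block (2 orders) and {Vik,Dara} as another (2 orders).
That leaves 4 units to arrange: 2 × 2 × 4! = 4 × 24 = 96.

96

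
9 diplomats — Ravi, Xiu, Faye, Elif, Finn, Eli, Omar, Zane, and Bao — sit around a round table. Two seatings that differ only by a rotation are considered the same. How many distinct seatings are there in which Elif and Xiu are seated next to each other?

10080

Glue Elif and Xiu into a block (2 internal orders). Seating 8 units around a circle gives (7)! arrangements.
So 2 × (7)! = 2 × 5040 = 10080.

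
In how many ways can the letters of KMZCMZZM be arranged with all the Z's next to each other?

120

Treat the 3 copies of Z as a single block. The multiset to arrange is then {ZZZ, C, K, M, M, M}, 6 items in all.
That gives (6)!/(3!) = 120 arrangements.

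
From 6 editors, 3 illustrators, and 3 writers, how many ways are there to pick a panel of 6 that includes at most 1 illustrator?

462

Split by how many illustrators are chosen (0 through 1).
Sum: C(3,0)·C(9,6) + C(3,1)·C(9,5) = 84 + 378 = 462.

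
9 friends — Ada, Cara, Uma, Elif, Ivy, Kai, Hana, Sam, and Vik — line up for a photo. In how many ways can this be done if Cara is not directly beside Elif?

282240

Of the 9! = 362880 arrangements, those with Cara and Elif adjacent number 2 × 8! = 80640 (treat the pair as a block with 2 internal orders).
So 362880 − 80640 = 282240 arrangements keep them apart.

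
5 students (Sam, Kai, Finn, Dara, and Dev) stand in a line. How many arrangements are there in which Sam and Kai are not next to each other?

72

There are 5! = 120 arrangements in all. If Sam and Kai are adjacent, merging them into one block gives 2·(4)! = 48 arrangements.
Complementary counting: 120 − 48 = 72.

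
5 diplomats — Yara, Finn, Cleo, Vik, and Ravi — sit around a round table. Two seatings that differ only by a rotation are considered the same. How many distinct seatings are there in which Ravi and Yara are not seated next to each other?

12

Without the restriction there are (4)! = 24 seatings.
Those with Ravi next to Yara: fuse the pair into one unit and seat 4 units around a circle — 2·(3)! = 12.
Subtracting, 24 − 12 = 12.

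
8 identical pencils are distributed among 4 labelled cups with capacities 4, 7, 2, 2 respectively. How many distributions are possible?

Ignoring the caps, the number of non-negative solutions to x_1+…+x_4 = 8 is C(11,3) = 165.
Subtract solutions that violate a single cap (substitute x_i' = x_i − (cap_i+1)): x_1 ≥ 5 gives C(6,3) = 20; x_2 ≥ 8 gives C(3,3) = 1; x_3 ≥ 3 gives C(8,3) = 56; x_4 ≥ 3 gives C(8,3) = 56. Together 133.
Add back pairs where two caps are both exceeded: 0 + 1 + 1 + 0 + 0 + 10 = 12.
By inclusion–exclusion the count is 165 − 133 + 12 = 44.

44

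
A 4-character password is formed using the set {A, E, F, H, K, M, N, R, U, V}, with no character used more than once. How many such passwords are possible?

This is a permutation of 4 out of 10: P(10,4) = 10!/6!.
10 × 9 × 8 × 7 = 5040.

5040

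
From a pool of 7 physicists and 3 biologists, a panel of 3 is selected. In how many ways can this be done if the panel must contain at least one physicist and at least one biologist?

Unrestricted: C(10,3) = 120 ways to pick any 3 of the 10.
Selections missing a whole group: no physicists → C(3,3) = 1; no biologists → C(7,3) = 35.
Both groups omitted at once is impossible, so 120 − 36 = 84.

84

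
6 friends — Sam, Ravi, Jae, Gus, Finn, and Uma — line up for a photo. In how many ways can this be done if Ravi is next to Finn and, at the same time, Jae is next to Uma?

Treat {Ravi,Finn} as one block (2 orders) and {Jae,Uma} as another (2 orders).
That leaves 4 units to arrange: 2 × 2 × 4! = 4 × 24 = 96.

96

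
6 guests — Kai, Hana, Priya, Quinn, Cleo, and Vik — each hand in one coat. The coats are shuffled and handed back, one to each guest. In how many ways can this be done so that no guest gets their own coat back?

Let Aᵢ be the assignments in which guest i gets their own coat. We want the size of the complement of A₁∪…∪A_6.
By inclusion–exclusion this is Σ_{j=0}^{6} (−1)^j C(6,j)·(6−j)!.
Computing: 720 − 720 + 360 − 120 + 30 − 6 + 1 = 265.

265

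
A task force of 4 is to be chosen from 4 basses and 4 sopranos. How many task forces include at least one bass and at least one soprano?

With no constraint there are C(8,4) = 70 possible selections.
Selections missing a whole group: no basses → C(4,4) = 1; no sopranos → C(4,4) = 1.
Both groups omitted at once is impossible, so 70 − 2 = 68.

68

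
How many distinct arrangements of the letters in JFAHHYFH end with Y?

420

With the last slot taken by Y, it remains to arrange the other 7 letters (JFAHHFH).
Those 7 letters have F appearing twice and H appearing 3 times, giving (7)!/(3!·2!) = 420.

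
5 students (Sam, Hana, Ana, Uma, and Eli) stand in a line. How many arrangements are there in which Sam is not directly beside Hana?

72

There are 5! = 120 arrangements in all. If Sam and Hana are adjacent, merging them into one block gives 2·(4)! = 48 arrangements.
So 120 − 48 = 72 arrangements keep them apart.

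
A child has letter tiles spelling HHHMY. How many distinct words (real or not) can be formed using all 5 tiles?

HHHMY has 5 letters with H appearing 3 times.
Dividing 5! = 120 by 3! = 6 for the repeated letters gives 20.

20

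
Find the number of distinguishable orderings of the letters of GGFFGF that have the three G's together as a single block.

Treat the 3 copies of G as a single block. The multiset to arrange is then {GGG, F, F, F}, 4 items in all.
That gives (4)!/(3!) = 4 arrangements.

4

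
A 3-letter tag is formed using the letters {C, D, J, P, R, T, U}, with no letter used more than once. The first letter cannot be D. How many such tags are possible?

180

The first letter has 7−1 = 6 choices (anything except D).
The remaining 2 letters are filled from the other 6 symbols without repetition: 6 × 5 = 30.
Total: 6 × 30 = 180.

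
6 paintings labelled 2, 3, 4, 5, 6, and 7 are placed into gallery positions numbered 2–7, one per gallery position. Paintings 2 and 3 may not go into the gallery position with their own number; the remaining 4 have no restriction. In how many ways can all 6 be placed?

504

Let Aᵢ (for i ∈ {2, 3}) be the placements that put painting i in its forbidden gallery position. Any j of these fix j positions, leaving (6−j)! ways to fill the rest, and there are C(2,j) ways to pick which j.
By inclusion–exclusion, the number of valid placements is Σ_{j=0}^{2} (−1)^j C(2,j)·(6−j)!.
Computing: 720 − 240 + 24 = 504.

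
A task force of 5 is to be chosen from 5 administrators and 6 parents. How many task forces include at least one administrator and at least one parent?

Total 5-person selections from all 11: C(11,5) = 462.
Subtract selections that omit an entire group: no administrators → C(6,5) = 6; no parents → C(5,5) = 1.
Both groups omitted at once is impossible, so 462 − 7 = 455.

455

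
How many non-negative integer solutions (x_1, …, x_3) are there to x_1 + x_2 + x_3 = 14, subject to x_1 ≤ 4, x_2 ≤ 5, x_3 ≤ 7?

By stars and bars, unrestricted non-negative solutions to x_1+…+x_3 = 14 number C(14+2,2) = 120.
Subtract solutions that violate a single cap (substitute x_i' = x_i − (cap_i+1)): x_1 ≥ 5 gives C(11,2) = 55; x_2 ≥ 6 gives C(10,2) = 45; x_3 ≥ 8 gives C(8,2) = 28. Together 128.
Add back pairs where two caps are both exceeded: 10 + 3 + 1 = 14.
By inclusion–exclusion the count is 120 − 128 + 14 = 6.

6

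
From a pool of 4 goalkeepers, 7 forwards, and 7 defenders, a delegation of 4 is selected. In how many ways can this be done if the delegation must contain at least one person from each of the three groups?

With no constraint there are C(18,4) = 3060 possible selections.
Selections missing a whole group: no goalkeepers → C(14,4) = 1001; no forwards → C(11,4) = 330; no defenders → C(11,4) = 330.
Add back selections omitting two groups (i.e. drawn from a single group): C(4,4) + C(7,4) + C(7,4) = 71.
By inclusion–exclusion: 3060 − 1661 + 71 = 1470.

1470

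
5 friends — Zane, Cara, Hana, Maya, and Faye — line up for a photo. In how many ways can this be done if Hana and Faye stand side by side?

48

Place the 3 others and the Hana-Faye pair as 4 objects in a line; the pair has 2 internal arrangements.
That gives 2 × 4! = 2 × 24 = 48.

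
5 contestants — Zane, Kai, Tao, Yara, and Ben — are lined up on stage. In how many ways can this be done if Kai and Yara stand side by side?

Treat {Kai, Yara} as a single unit. There are 4 units to order, and the pair itself can be ordered 2 ways.
That gives 2 × 4! = 2 × 24 = 48.

48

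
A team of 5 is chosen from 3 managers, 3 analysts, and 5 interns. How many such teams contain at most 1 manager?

Split by how many managers are chosen (0 through 1).
Sum: C(3,0)·C(8,5) + C(3,1)·C(8,4) = 56 + 210 = 266.

266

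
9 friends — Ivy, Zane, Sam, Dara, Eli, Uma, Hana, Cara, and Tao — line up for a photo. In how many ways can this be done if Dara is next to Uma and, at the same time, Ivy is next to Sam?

20160

Treat {Dara,Uma} as one block (2 orders) and {Ivy,Sam} as another (2 orders).
That leaves 7 units to arrange: 2 × 2 × 7! = 4 × 5040 = 20160.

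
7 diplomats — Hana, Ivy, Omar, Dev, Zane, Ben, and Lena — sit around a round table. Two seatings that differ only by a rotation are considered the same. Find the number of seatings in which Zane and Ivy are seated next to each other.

240

Glue Zane and Ivy into a block (2 internal orders). Seating 6 units around a circle gives (5)! arrangements.
So 2 × (5)! = 2 × 120 = 240.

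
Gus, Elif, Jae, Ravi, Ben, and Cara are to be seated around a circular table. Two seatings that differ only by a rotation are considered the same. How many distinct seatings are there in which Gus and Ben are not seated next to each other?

All circular seatings of 6 people number (5)! = 120.
Those with Gus next to Ben: fuse the pair into one unit and seat 5 units around a circle — 2·(4)! = 48.
Subtracting, 120 − 48 = 72.

72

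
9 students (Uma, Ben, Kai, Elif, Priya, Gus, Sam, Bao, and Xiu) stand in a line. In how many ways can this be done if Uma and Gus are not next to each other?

There are 9! = 362880 arrangements in all. If Uma and Gus are adjacent, merging them into one block gives 2·(8)! = 80640 arrangements.
So 362880 − 80640 = 282240 arrangements keep them apart.

282240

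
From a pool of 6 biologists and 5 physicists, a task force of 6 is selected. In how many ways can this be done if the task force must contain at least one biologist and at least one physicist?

Total 6-person selections from all 11: C(11,6) = 462.
Selections missing a whole group: no biologists → C(5,6) = 0; no physicists → C(6,6) = 1.
Both groups omitted at once is impossible, so 462 − 1 = 461.

461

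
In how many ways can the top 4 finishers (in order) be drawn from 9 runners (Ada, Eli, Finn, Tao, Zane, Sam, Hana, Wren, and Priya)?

3024

This is an ordered selection of 4 from 9: P(9,4).
That gives 9 × 8 × 7 × 6 = 3024.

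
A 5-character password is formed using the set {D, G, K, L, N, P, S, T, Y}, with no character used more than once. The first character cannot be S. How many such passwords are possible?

13440

The first character has 9−1 = 8 choices (anything except S).
The remaining 4 characters are filled from the other 8 symbols without repetition: 8 × 7 × 6 × 5 = 1680.
Total: 8 × 1680 = 13440.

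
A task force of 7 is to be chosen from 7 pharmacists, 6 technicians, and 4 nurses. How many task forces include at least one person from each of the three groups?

With no constraint there are C(17,7) = 19448 possible selections.
Selections missing a whole group: no pharmacists → C(10,7) = 120; no technicians → C(11,7) = 330; no nurses → C(13,7) = 1716.
Add back selections omitting two groups (i.e. drawn from a single group): C(7,7) + C(6,7) + C(4,7) = 1.
By inclusion–exclusion: 19448 − 2166 + 1 = 17283.

17283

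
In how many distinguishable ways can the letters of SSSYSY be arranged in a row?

15

SSSYSY has 6 letters with S appearing 4 times and Y appearing twice.
The number of distinct arrangements is 6!/(4!·2!) = 720/48 = 15.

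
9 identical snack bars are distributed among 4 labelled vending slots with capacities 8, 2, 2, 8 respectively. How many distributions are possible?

Ignoring the caps, the number of non-negative solutions to x_1+…+x_4 = 9 is C(12,3) = 220.
Subtract solutions that violate a single cap (substitute x_i' = x_i − (cap_i+1)): x_1 ≥ 9 gives C(3,3) = 1; x_2 ≥ 3 gives C(9,3) = 84; x_3 ≥ 3 gives C(9,3) = 84; x_4 ≥ 9 gives C(3,3) = 1. Together 170.
Add back pairs where two caps are both exceeded: 0 + 0 + 0 + 20 + 0 + 0 = 20.
By inclusion–exclusion the count is 220 − 170 + 20 = 70.

70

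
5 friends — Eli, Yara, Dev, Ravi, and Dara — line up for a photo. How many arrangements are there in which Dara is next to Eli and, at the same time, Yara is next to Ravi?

24

Treat {Dara,Eli} as one block (2 orders) and {Yara,Ravi} as another (2 orders).
That leaves 3 units to arrange: 2 × 2 × 3! = 4 × 6 = 24.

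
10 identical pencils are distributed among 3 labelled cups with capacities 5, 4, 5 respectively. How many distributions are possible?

15

By stars and bars, unrestricted non-negative solutions to x_1+…+x_3 = 10 number C(10+2,2) = 66.
Subtract solutions that violate a single cap (substitute x_i' = x_i − (cap_i+1)): x_1 ≥ 6 gives C(6,2) = 15; x_2 ≥ 5 gives C(7,2) = 21; x_3 ≥ 6 gives C(6,2) = 15. Together 51.
No two caps can be exceeded simultaneously, so the pair terms are all 0.
By inclusion–exclusion the count is 66 − 51 + 0 = 15.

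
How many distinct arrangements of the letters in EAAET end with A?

12

With the last slot taken by A, it remains to arrange the other 4 letters (EAET).
Those 4 letters have E appearing twice, giving (4)!/(2!) = 12.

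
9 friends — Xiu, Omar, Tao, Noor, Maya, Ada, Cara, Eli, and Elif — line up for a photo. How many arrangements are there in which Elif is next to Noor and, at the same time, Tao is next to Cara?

Treat {Elif,Noor} as one block (2 orders) and {Tao,Cara} as another (2 orders).
That leaves 7 units to arrange: 2 × 2 × 7! = 4 × 5040 = 20160.

20160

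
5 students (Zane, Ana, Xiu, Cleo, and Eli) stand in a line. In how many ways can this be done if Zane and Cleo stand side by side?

48

Glue Zane and Cleo into one block (2 internal orders), leaving 4 units to arrange in a row.
So the count is 2·(4)! = 48.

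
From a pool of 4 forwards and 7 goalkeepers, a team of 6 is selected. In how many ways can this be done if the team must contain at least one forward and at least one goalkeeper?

With no constraint there are C(11,6) = 462 possible selections.
Subtract selections that omit an entire group: no forwards → C(7,6) = 7; no goalkeepers → C(4,6) = 0.
Both groups omitted at once is impossible, so 462 − 7 = 455.

455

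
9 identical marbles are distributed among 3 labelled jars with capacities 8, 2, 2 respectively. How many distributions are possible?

Ignoring the caps, the number of non-negative solutions to x_1+…+x_3 = 9 is C(11,2) = 55.
Subtract solutions that violate a single cap (substitute x_i' = x_i − (cap_i+1)): x_1 ≥ 9 gives C(2,2) = 1; x_2 ≥ 3 gives C(8,2) = 28; x_3 ≥ 3 gives C(8,2) = 28. Together 57.
Add back pairs where two caps are both exceeded: 0 + 0 + 10 = 10.
By inclusion–exclusion the count is 55 − 57 + 10 = 8.

8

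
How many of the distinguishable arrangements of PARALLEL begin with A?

840

Fix A in the first position and arrange the remaining 7 letters.
Those 7 letters have L appearing 3 times, giving (7)!/(3!) = 840.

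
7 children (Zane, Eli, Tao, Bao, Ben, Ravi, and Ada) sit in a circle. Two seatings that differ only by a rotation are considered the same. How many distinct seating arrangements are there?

720

Fix one person's seat to break rotational symmetry; the remaining 6 people can be arranged in (6)! = 720 ways.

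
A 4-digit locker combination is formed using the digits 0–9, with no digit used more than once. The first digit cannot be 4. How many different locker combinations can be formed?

4536

The first digit has 10−1 = 9 choices (anything except 4).
The remaining 3 digits are filled from the other 9 symbols without repetition: 9 × 8 × 7 = 504.
Total: 9 × 504 = 4536.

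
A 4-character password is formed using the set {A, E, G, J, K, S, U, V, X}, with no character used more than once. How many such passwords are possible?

This is a permutation of 4 out of 9: P(9,4) = 9!/5!.
That product is 9 × 8 × 7 × 6 = 3024.

3024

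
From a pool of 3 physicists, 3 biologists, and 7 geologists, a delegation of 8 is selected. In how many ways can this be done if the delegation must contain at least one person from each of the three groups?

1197

Total 8-person selections from all 13: C(13,8) = 1287.
Selections missing a whole group: no physicists → C(10,8) = 45; no biologists → C(10,8) = 45; no geologists → C(6,8) = 0.
Add back selections omitting two groups (i.e. drawn from a single group): C(3,8) + C(3,8) + C(7,8) = 0.
By inclusion–exclusion: 1287 − 90 + 0 = 1197.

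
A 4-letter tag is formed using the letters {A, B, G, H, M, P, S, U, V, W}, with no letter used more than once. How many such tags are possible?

5040

This is a permutation of 4 out of 10: P(10,4) = 10!/6!.
That product is 10 × 9 × 8 × 7 = 5040.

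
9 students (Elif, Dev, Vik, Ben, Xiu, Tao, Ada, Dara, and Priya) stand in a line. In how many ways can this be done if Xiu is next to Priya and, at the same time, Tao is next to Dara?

20160

Treat {Xiu,Priya} as one block (2 orders) and {Tao,Dara} as another (2 orders).
That leaves 7 units to arrange: 2 × 2 × 7! = 4 × 5040 = 20160.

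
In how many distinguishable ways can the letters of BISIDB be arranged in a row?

BISIDB has 6 letters with B appearing twice and I appearing twice.
The number of distinct arrangements is 6!/(2!·2!) = 720/4 = 180.

180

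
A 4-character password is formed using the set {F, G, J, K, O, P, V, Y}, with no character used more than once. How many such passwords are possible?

With no repetition, fill the 4 characters in order: 8 choices, then 7, down to 5.
That product is 8 × 7 × 6 × 5 = 1680.

1680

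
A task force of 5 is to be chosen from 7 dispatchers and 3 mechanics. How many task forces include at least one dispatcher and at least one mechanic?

231

Total 5-person selections from all 10: C(10,5) = 252.
Subtract selections that omit an entire group: no dispatchers → C(3,5) = 0; no mechanics → C(7,5) = 21.
Both groups omitted at once is impossible, so 252 − 21 = 231.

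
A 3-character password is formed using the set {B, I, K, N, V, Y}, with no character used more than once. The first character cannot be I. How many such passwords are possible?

100

The first character has 6−1 = 5 choices (anything except I).
The remaining 2 characters are filled from the other 5 symbols without repetition: 5 × 4 = 20.
Total: 5 × 20 = 100.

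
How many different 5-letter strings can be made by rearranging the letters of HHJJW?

30

Letter multiplicities in HHJJW: H×2, J×2, W×1.
Dividing 5! = 120 by 2!·2! = 4 for the repeated letters gives 30.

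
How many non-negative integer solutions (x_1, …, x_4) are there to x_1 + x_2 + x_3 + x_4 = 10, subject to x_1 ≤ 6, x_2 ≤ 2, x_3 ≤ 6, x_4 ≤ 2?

Without the upper bounds there are C(13,3) = 286 ways to split 10 among 4 variables.
Subtract solutions that violate a single cap (substitute x_i' = x_i − (cap_i+1)): x_1 ≥ 7 gives C(6,3) = 20; x_2 ≥ 3 gives C(10,3) = 120; x_3 ≥ 7 gives C(6,3) = 20; x_4 ≥ 3 gives C(10,3) = 120. Together 280.
Add back pairs where two caps are both exceeded: 1 + 0 + 1 + 1 + 35 + 1 = 39.
By inclusion–exclusion the count is 286 − 280 + 39 = 45.

45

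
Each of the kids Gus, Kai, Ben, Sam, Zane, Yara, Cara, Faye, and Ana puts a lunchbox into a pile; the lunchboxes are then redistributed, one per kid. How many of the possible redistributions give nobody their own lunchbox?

133496

This is the derangement count D_9: permutations of 9 items with no fixed point.
By inclusion–exclusion this is Σ_{j=0}^{9} (−1)^j C(9,j)·(9−j)!.
Computing: 362880 − 362880 + 181440 − 60480 + 15120 − 3024 + 504 − 72 + 9 − 1 = 133496.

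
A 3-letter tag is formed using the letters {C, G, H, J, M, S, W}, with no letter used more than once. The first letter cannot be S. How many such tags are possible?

The first letter has 7−1 = 6 choices (anything except S).
The remaining 2 letters are filled from the other 6 symbols without repetition: 6 × 5 = 30.
Total: 6 × 30 = 180.

180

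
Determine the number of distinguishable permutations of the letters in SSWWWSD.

140

Letter multiplicities in SSWWWSD: D×1, S×3, W×3.
Dividing 7! = 5040 by 3!·3! = 36 for the repeated letters gives 140.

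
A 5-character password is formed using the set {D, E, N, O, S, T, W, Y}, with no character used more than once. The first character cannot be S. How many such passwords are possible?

The first character has 8−1 = 7 choices (anything except S).
The remaining 4 characters are filled from the other 7 symbols without repetition: 7 × 6 × 5 × 4 = 840.
Total: 7 × 840 = 5880.

5880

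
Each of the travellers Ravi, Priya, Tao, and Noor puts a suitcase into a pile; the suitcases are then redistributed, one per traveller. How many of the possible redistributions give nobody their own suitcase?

9

Count assignments avoiding every fixed point. For any j of the 4 travellers fixed to their own suitcase, the other 4−j can be arranged in (4−j)! ways.
By inclusion–exclusion this is Σ_{j=0}^{4} (−1)^j C(4,j)·(4−j)!.
Computing: 24 − 24 + 12 − 4 + 1 = 9.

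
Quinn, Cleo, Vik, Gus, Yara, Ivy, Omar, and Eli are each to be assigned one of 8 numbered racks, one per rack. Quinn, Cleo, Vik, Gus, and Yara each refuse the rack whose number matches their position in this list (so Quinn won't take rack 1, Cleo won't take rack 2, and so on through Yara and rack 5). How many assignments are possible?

21234

Let Aᵢ (for 1 ≤ i ≤ 5) be the placements that put person i in their forbidden rack. Any j of these fix j positions, leaving (8−j)! ways to fill the rest, and there are C(5,j) ways to pick which j.
By inclusion–exclusion, the number of valid placements is Σ_{j=0}^{5} (−1)^j C(5,j)·(8−j)!.
Computing: 40320 − 25200 + 7200 − 1200 + 120 − 6 = 21234.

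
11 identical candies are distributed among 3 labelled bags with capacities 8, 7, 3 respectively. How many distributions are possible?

26

Ignoring the caps, the number of non-negative solutions to x_1+…+x_3 = 11 is C(13,2) = 78.
Subtract solutions that violate a single cap (substitute x_i' = x_i − (cap_i+1)): x_1 ≥ 9 gives C(4,2) = 6; x_2 ≥ 8 gives C(5,2) = 10; x_3 ≥ 4 gives C(9,2) = 36. Together 52.
No two caps can be exceeded simultaneously, so the pair terms are all 0.
By inclusion–exclusion the count is 78 − 52 + 0 = 26.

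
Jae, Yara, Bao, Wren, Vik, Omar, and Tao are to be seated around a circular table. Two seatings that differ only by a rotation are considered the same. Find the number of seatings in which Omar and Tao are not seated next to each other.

480

Without the restriction there are (6)! = 720 seatings.
Those with Omar next to Tao: fuse the pair into one unit and seat 6 units around a circle — 2·(5)! = 240.
Subtracting, 720 − 240 = 480.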